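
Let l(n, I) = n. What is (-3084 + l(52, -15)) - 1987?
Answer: -5019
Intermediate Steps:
(-3084 + l(52, -15)) - 1987 = (-3084 + 52) - 1987 = -3032 - 1987 = -5019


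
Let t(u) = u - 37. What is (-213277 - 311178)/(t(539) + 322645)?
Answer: -524455/323147 ≈ -1.6230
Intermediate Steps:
t(u) = -37 + u
(-213277 - 311178)/(t(539) + 322645) = (-213277 - 311178)/((-37 + 539) + 322645) = -524455/(502 + 322645) = -524455/323147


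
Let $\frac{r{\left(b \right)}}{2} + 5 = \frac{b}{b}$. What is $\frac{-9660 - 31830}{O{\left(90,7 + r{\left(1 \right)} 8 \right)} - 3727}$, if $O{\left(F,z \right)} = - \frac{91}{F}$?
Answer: $\frac{3734100}{335521} \approx 11.129$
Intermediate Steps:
$r{\left(b \right)} = -8$ ($r{\left(b \right)} = -10 + 2 \frac{b}{b} = -10 + 2 \cdot 1 = -10 + 2 = -8$)
$\frac{-9660 - 31830}{O{\left(90,7 + r{\left(1 \right)} 8 \right)} - 3727} = \frac{-9660 - 31830}{- \frac{91}{90} - 3727} = - \frac{41490}{\left(-91\right) \frac{1}{90} - 3727} = - \frac{41490}{- \frac{91}{90} - 3727} = - \frac{41490}{- \frac{335521}{90}} = \left(-41490\right) \left(- \frac{90}{335521}\right) = \frac{3734100}{335521}$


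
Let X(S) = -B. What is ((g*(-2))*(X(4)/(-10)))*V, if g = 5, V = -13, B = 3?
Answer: 39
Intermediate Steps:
X(S) = -3 (X(S) = -1*3 = -3)
((g*(-2))*(X(4)/(-10)))*V = ((5*(-2))*(-3/(-10)))*(-13) = -(-30)*(-1)/10*(-13) = -10*3/10*(-13) = -3*(-13) = 39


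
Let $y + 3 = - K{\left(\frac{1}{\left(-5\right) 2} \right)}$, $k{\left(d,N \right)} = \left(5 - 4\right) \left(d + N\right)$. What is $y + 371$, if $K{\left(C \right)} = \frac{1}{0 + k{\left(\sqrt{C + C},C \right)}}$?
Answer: $\frac{2 \left(189 i + 368 \sqrt{5}\right)}{i + 2 \sqrt{5}} \approx 368.48 + 2.1296 i$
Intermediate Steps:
$k{\left(d,N \right)} = N + d$ ($k{\left(d,N \right)} = 1 \left(N + d\right) = N + d$)
$K{\left(C \right)} = \frac{1}{C + \sqrt{2} \sqrt{C}}$ ($K{\left(C \right)} = \frac{1}{0 + \left(C + \sqrt{C + C}\right)} = \frac{1}{0 + \left(C + \sqrt{2 C}\right)} = \frac{1}{0 + \left(C + \sqrt{2} \sqrt{C}\right)} = \frac{1}{C + \sqrt{2} \sqrt{C}}$)
$y = -3 - \frac{1}{- \frac{1}{10} + \frac{i \sqrt{5}}{5}}$ ($y = -3 - \frac{1}{\frac{1}{\left(-5\right) 2} + \sqrt{2} \sqrt{\frac{1}{\left(-5\right) 2}}} = -3 - \frac{1}{\frac{1}{-10} + \sqrt{2} \sqrt{\frac{1}{-10}}} = -3 - \frac{1}{- \frac{1}{10} + \sqrt{2} \sqrt{- \frac{1}{10}}} = -3 - \frac{1}{- \frac{1}{10} + \sqrt{2} \frac{i \sqrt{10}}{10}} = -3 - \frac{1}{- \frac{1}{10} + \frac{i \sqrt{5}}{5}} \approx -2.5238 + 2.1296 i$)
$y + 371 = \frac{- 6 \sqrt{5} + 7 i}{i + 2 \sqrt{5}} + 371 = 371 + \frac{- 6 \sqrt{5} + 7 i}{i + 2 \sqrt{5}}$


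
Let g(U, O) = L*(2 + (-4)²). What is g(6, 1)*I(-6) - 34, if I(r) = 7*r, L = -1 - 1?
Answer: 1478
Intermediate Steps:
L = -2
g(U, O) = -36 (g(U, O) = -2*(2 + (-4)²) = -2*(2 + 16) = -2*18 = -36)
g(6, 1)*I(-6) - 34 = -252*(-6) - 34 = -36*(-42) - 34 = 1512 - 34 = 1478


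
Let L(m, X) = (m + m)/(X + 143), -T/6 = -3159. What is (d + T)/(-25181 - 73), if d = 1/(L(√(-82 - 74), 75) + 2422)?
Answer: (-37908*√39 + 5003818201*I)/(50508*(√39 - 131999*I)) ≈ -0.75054 + 7.816e-13*I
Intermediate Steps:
T = 18954 (T = -6*(-3159) = 18954)
L(m, X) = 2*m/(143 + X) (L(m, X) = (2*m)/(143 + X) = 2*m/(143 + X))
d = 1/(2422 + 2*I*√39/109) (d = 1/(2*√(-82 - 74)/(143 + 75) + 2422) = 1/(2*√(-156)/218 + 2422) = 1/(2*(2*I*√39)*(1/218) + 2422) = 1/(2*I*√39/109 + 2422) = 1/(2422 + 2*I*√39/109) ≈ 0.00041288 - 2.0e-8*I)
(d + T)/(-25181 - 73) = ((14387891/34847472080 - 109*I*√39/34847472080) + 18954)/(-25181 - 73) = (660499000192211/34847472080 - 109*I*√39/34847472080)/(-25254) = (660499000192211/34847472080 - 109*I*√39/34847472080)*(-1/25254) = -660499000192211/880038059908320 + 109*I*√39/880038059908320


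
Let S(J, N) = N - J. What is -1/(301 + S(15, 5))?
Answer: -1/291 ≈ -0.0034364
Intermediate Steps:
-1/(301 + S(15, 5)) = -1/(301 + (5 - 1*15)) = -1/(301 + (5 - 15)) = -1/(301 - 10) = -1/291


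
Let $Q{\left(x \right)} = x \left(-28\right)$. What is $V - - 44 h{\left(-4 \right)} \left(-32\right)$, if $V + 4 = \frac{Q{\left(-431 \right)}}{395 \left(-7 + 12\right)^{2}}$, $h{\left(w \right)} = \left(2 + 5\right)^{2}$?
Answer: $- \frac{681323432}{9875} \approx -68995.0$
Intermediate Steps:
$Q{\left(x \right)} = - 28 x$
$h{\left(w \right)} = 49$ ($h{\left(w \right)} = 7^{2} = 49$)
$V = - \frac{27432}{9875}$ ($V = -4 + \frac{\left(-28\right) \left(-431\right)}{395 \left(-7 + 12\right)^{2}} = -4 + \frac{12068}{395 \cdot 5^{2}} = -4 + \frac{12068}{395 \cdot 25} = -4 + \frac{12068}{9875} = - \frac{27432}{9875} \approx -2.7779$)
$V - - 44 h{\left(-4 \right)} \left(-32\right) = - \frac{27432}{9875} - \left(-44\right) 49 \left(-32\right) = - \frac{27432}{9875} - \left(-2156\right) \left(-32\right) = - \frac{27432}{9875} - 68992 = - \frac{681323432}{9875}$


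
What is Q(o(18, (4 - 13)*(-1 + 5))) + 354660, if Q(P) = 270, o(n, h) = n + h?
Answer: 354930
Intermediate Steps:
o(n, h) = h + n
Q(o(18, (4 - 13)*(-1 + 5))) + 354660 = 270 + 354660 = 354930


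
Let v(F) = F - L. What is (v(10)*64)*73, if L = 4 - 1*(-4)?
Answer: 9344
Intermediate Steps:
L = 8 (L = 4 + 4 = 8)
v(F) = -8 + F (v(F) = F - 1*8 = F - 8 = -8 + F)
(v(10)*64)*73 = ((-8 + 10)*64)*73 = (2*64)*73 = 128*73 = 9344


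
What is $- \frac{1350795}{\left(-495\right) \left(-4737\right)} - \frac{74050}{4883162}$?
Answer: $- \frac{225659478818}{381670383501} \approx -0.59124$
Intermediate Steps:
$- \frac{1350795}{\left(-495\right) \left(-4737\right)} - \frac{74050}{4883162} = - \frac{1350795}{2344815} - \frac{37025}{2441581} = \left(-1350795\right) \frac{1}{2344815} - \frac{37025}{2441581} = - \frac{90053}{156321} - \frac{37025}{2441581} = - \frac{225659478818}{381670383501}$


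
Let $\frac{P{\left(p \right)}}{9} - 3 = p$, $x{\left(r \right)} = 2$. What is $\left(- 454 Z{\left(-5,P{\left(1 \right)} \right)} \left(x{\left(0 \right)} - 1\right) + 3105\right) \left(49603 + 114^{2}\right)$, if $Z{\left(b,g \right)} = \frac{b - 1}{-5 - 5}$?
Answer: $\frac{886589637}{5} \approx 1.7732 \cdot 10^{8}$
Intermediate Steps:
$P{\left(p \right)} = 27 + 9 p$
$Z{\left(b,g \right)} = \frac{1}{10} - \frac{b}{10}$ ($Z{\left(b,g \right)} = \frac{-1 + b}{-10} = \left(-1 + b\right) \left(- \frac{1}{10}\right) = \frac{1}{10} - \frac{b}{10}$)
$\left(- 454 Z{\left(-5,P{\left(1 \right)} \right)} \left(x{\left(0 \right)} - 1\right) + 3105\right) \left(49603 + 114^{2}\right) = \left(- 454 \left(\frac{1}{10} - - \frac{1}{2}\right) \left(2 - 1\right) + 3105\right) \left(49603 + 114^{2}\right) = \left(- 454 \left(\frac{1}{10} + \frac{1}{2}\right) 1 + 3105\right) \left(49603 + 12996\right) = \left(- 454 \cdot \frac{3}{5} \cdot 1 + 3105\right) 62599 = \left(\left(-454\right) \frac{3}{5} + 3105\right) 62599 = \left(- \frac{1362}{5} + 3105\right) 62599 = \frac{14163}{5} \cdot 62599 = \frac{886589637}{5}$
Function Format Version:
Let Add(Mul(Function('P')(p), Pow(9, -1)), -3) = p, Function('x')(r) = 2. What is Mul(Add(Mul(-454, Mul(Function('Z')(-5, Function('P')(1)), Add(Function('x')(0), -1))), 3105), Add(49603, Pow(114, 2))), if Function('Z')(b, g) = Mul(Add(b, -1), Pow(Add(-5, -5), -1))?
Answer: Rational(886589637, 5) ≈ 1.7732e+8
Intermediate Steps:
Function('P')(p) = Add(27, Mul(9, p))
Function('Z')(b, g) = Add(Rational(1, 10), Mul(Rational(-1, 10), b)) (Function('Z')(b, g) = Mul(Add(-1, b), Pow(-10, -1)) = Mul(Add(-1, b), Rational(-1, 10)) = Add(Rational(1, 10), Mul(Rational(-1, 10), b)))
Mul(Add(Mul(-454, Mul(Function('Z')(-5, Function('P')(1)), Add(Function('x')(0), -1))), 3105), Add(49603, Pow(114, 2))) = Mul(Add(Mul(-454, Mul(Add(Rational(1, 10), Mul(Rational(-1, 10), -5)), Add(2, -1))), 3105), Add(49603, Pow(114, 2))) = Mul(Add(Mul(-454, Mul(Add(Rational(1, 10), Rational(1, 2)), 1)), 3105), Add(49603, 12996)) = Mul(Add(Mul(-454, Mul(Rational(3, 5), 1)), 3105), 62599) = Mul(Add(Mul(-454, Rational(3, 5)), 3105), 62599) = Mul(Add(Rational(-1362, 5), 3105), 62599) = Mul(Rational(14163, 5), 62599) = Rational(886589637, 5)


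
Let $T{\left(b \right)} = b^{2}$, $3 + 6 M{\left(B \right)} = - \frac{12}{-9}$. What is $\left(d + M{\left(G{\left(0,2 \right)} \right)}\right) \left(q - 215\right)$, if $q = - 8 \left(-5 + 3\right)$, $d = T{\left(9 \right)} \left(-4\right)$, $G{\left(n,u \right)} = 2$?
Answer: $\frac{1161563}{18} \approx 64531.0$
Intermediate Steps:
$M{\left(B \right)} = - \frac{5}{18}$ ($M{\left(B \right)} = - \frac{1}{2} + \frac{\left(-12\right) \frac{1}{-9}}{6} = - \frac{1}{2} + \frac{\left(-12\right) \left(- \frac{1}{9}\right)}{6} = - \frac{1}{2} + \frac{1}{6} \cdot \frac{4}{3} = - \frac{1}{2} + \frac{2}{9} = - \frac{5}{18}$)
$d = -324$ ($d = 9^{2} \left(-4\right) = 81 \left(-4\right) = -324$)
$q = 16$ ($q = \left(-8\right) \left(-2\right) = 16$)
$\left(d + M{\left(G{\left(0,2 \right)} \right)}\right) \left(q - 215\right) = \left(-324 - \frac{5}{18}\right) \left(16 - 215\right) = \left(- \frac{5837}{18}\right) \left(-199\right) = \frac{1161563}{18}$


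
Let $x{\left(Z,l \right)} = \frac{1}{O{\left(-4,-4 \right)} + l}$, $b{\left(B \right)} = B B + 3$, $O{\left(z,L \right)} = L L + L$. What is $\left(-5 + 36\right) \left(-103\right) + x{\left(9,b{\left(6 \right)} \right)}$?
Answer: $- \frac{162842}{51} \approx -3193.0$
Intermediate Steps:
$O{\left(z,L \right)} = L + L^{2}$ ($O{\left(z,L \right)} = L^{2} + L = L + L^{2}$)
$b{\left(B \right)} = 3 + B^{2}$ ($b{\left(B \right)} = B^{2} + 3 = 3 + B^{2}$)
$x{\left(Z,l \right)} = \frac{1}{12 + l}$ ($x{\left(Z,l \right)} = \frac{1}{- 4 \left(1 - 4\right) + l} = \frac{1}{\left(-4\right) \left(-3\right) + l} = \frac{1}{12 + l}$)
$\left(-5 + 36\right) \left(-103\right) + x{\left(9,b{\left(6 \right)} \right)} = \left(-5 + 36\right) \left(-103\right) + \frac{1}{12 + \left(3 + 6^{2}\right)} = 31 \left(-103\right) + \frac{1}{12 + \left(3 + 36\right)} = -3193 + \frac{1}{12 + 39} = -3193 + \frac{1}{51} = - \frac{162842}{51}$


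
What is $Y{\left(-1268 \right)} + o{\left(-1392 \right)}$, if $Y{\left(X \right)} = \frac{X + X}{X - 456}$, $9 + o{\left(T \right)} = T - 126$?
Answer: $- \frac{657503}{431} \approx -1525.5$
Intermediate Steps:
$o{\left(T \right)} = -135 + T$ ($o{\left(T \right)} = -9 + \left(T - 126\right) = -9 + \left(-126 + T\right) = -135 + T$)
$Y{\left(X \right)} = \frac{2 X}{-456 + X}$
$Y{\left(-1268 \right)} + o{\left(-1392 \right)} = 2 \left(-1268\right) \frac{1}{-456 - 1268} - 1527 = 2 \left(-1268\right) \frac{1}{-1724} - 1527 = 2 \left(-1268\right) \left(- \frac{1}{1724}\right) - 1527 = \frac{634}{431} - 1527 = - \frac{657503}{431}$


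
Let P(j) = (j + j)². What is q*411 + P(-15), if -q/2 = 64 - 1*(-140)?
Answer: -166788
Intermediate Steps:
q = -408 (q = -2*(64 - 1*(-140)) = -2*(64 + 140) = -2*204 = -408)
P(j) = 4*j² (P(j) = (2*j)² = 4*j²)
q*411 + P(-15) = -408*411 + 4*(-15)² = -167688 + 4*225 = -167688 + 900 = -166788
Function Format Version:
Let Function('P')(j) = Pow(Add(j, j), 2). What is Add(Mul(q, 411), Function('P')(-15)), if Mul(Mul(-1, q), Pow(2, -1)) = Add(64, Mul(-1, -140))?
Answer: -166788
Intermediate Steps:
q = -408 (q = Mul(-2, Add(64, Mul(-1, -140))) = Mul(-2, Add(64, 140)) = Mul(-2, 204) = -408)
Function('P')(j) = Mul(4, Pow(j, 2)) (Function('P')(j) = Pow(Mul(2, j), 2) = Mul(4, Pow(j, 2)))
Add(Mul(q, 411), Function('P')(-15)) = Add(Mul(-408, 411), Mul(4, Pow(-15, 2))) = Add(-167688, Mul(4, 225)) = Add(-167688, 900) = -166788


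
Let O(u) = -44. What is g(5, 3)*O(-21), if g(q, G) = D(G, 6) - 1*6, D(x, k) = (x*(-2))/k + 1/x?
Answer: 880/3 ≈ 293.33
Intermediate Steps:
D(x, k) = 1/x - 2*x/k (D(x, k) = (-2*x)/k + 1/x = -2*x/k + 1/x = 1/x - 2*x/k)
g(q, G) = -6 + 1/G - G/3 (g(q, G) = (1/G - 2*G/6) - 1*6 = (1/G - 2*G*⅙) - 6 = (1/G - G/3) - 6 = -6 + 1/G - G/3)
g(5, 3)*O(-21) = (-6 + 1/3 - ⅓*3)*(-44) = (-6 + ⅓ - 1)*(-44) = -20/3*(-44) = 880/3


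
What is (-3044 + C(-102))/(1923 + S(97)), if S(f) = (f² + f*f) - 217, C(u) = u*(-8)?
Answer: -557/5131 ≈ -0.10856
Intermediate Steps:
C(u) = -8*u
S(f) = -217 + 2*f² (S(f) = (f² + f²) - 217 = 2*f² - 217 = -217 + 2*f²)
(-3044 + C(-102))/(1923 + S(97)) = (-3044 - 8*(-102))/(1923 + (-217 + 2*97²)) = (-3044 + 816)/(1923 + (-217 + 2*9409)) = -2228/(1923 + (-217 + 18818)) = -2228/(1923 + 18601) = -2228/20524 = -2228*1/20524 = -557/5131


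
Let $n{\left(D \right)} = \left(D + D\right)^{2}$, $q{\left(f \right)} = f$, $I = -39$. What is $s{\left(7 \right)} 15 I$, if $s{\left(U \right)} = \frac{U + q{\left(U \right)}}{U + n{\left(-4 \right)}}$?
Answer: $- \frac{8190}{71} \approx -115.35$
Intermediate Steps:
$n{\left(D \right)} = 4 D^{2}$ ($n{\left(D \right)} = \left(2 D\right)^{2} = 4 D^{2}$)
$s{\left(U \right)} = \frac{2 U}{64 + U}$ ($s{\left(U \right)} = \frac{U + U}{U + 4 \left(-4\right)^{2}} = \frac{2 U}{U + 4 \cdot 16} = \frac{2 U}{U + 64} = \frac{2 U}{64 + U}$)
$s{\left(7 \right)} 15 I = 2 \cdot 7 \frac{1}{64 + 7} \cdot 15 \left(-39\right) = 2 \cdot 7 \cdot \frac{1}{71} \cdot 15 \left(-39\right) = \frac{14}{71} \cdot 15 \left(-39\right) = \frac{210}{71} \left(-39\right) = - \frac{8190}{71}$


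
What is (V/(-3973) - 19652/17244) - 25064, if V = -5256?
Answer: -429283102325/17127603 ≈ -25064.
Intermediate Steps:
(V/(-3973) - 19652/17244) - 25064 = (-5256/(-3973) - 19652/17244) - 25064 = (-5256*(-1/3973) - 19652*1/17244) - 25064 = (5256/3973 - 4913/4311) - 25064 = 3139267/17127603 - 25064 = -429283102325/17127603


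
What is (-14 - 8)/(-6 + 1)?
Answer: 22/5 ≈ 4.4000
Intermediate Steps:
(-14 - 8)/(-6 + 1) = -22/(-5) = -22*(-1/5) = 22/5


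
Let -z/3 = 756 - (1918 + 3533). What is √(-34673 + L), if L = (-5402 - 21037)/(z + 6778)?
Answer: I*√15092486932394/20863 ≈ 186.21*I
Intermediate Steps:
z = 14085 (z = -3*(756 - (1918 + 3533)) = -3*(756 - 1*5451) = -3*(756 - 5451) = -3*(-4695) = 14085)
L = -26439/20863 (L = (-5402 - 21037)/(14085 + 6778) = -26439/20863 ≈ -1.2673)
√(-34673 + L) = √(-34673 - 26439/20863) = √(-723409238/20863) = I*√15092486932394/20863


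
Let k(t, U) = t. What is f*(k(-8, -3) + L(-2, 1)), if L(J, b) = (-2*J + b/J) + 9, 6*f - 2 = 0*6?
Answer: 3/2 ≈ 1.5000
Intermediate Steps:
f = ⅓ (f = ⅓ + (0*6)/6 = ⅓ + (⅙)*0 = ⅓ + 0 = ⅓ ≈ 0.33333)
L(J, b) = 9 - 2*J + b/J (L(J, b) = (-2*J + b/J) + 9 = 9 - 2*J + b/J)
f*(k(-8, -3) + L(-2, 1)) = (-8 + (9 - 2*(-2) + 1/(-2)))/3 = (-8 + (9 + 4 + 1*(-½)))/3 = (-8 + (9 + 4 - ½))/3 = (-8 + 25/2)/3 = (⅓)*(9/2) = 3/2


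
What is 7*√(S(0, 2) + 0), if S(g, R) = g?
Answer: 0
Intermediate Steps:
7*√(S(0, 2) + 0) = 7*√(0 + 0) = 7*√0 = 7*0 = 0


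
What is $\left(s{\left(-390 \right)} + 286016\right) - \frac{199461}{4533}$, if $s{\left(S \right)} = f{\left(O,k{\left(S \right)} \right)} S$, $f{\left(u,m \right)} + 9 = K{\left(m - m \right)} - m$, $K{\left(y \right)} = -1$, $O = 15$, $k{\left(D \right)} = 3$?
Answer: $\frac{439764459}{1511} \approx 2.9104 \cdot 10^{5}$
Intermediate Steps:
$f{\left(u,m \right)} = -10 - m$ ($f{\left(u,m \right)} = -9 - \left(1 + m\right) = -10 - m$)
$s{\left(S \right)} = - 13 S$ ($s{\left(S \right)} = \left(-10 - 3\right) S = - 13 S$)
$\left(s{\left(-390 \right)} + 286016\right) - \frac{199461}{4533} = \left(\left(-13\right) \left(-390\right) + 286016\right) - \frac{199461}{4533} = \left(5070 + 286016\right) - \frac{66487}{1511} = 291086 - \frac{66487}{1511} = \frac{439764459}{1511}$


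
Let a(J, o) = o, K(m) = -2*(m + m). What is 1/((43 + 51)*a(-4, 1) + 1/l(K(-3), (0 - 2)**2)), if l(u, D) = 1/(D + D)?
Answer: 1/102 ≈ 0.0098039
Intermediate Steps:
K(m) = -4*m
l(u, D) = 1/(2*D)
1/((43 + 51)*a(-4, 1) + 1/l(K(-3), (0 - 2)**2)) = 1/((43 + 51)*1 + 1/(1/(2*((0 - 2)**2)))) = 1/(94*1 + 1/(1/(2*((-2)**2)))) = 1/(94 + 1/((1/2)/4)) = 1/(94 + 1/((1/2)*(1/4))) = 1/(94 + 1/(1/8)) = 1/(94 + 8) = 1/102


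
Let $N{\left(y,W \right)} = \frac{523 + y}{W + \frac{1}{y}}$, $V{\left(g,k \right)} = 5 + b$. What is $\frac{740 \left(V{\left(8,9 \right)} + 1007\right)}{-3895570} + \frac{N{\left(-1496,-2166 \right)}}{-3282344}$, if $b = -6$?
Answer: $- \frac{98972444936520711}{517911196607177737} \approx -0.1911$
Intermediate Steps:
$V{\left(g,k \right)} = -1$ ($V{\left(g,k \right)} = 5 - 6 = -1$)
$N{\left(y,W \right)} = \frac{523 + y}{W + \frac{1}{y}}$
$\frac{740 \left(V{\left(8,9 \right)} + 1007\right)}{-3895570} + \frac{N{\left(-1496,-2166 \right)}}{-3282344} = \frac{740 \left(-1 + 1007\right)}{-3895570} + \frac{\left(-1496\right) \frac{1}{1 - -3240336} \left(523 - 1496\right)}{-3282344} = 740 \cdot 1006 \left(- \frac{1}{3895570}\right) + \left(-1496\right) \frac{1}{1 + 3240336} \left(-973\right) \left(- \frac{1}{3282344}\right) = 744440 \left(- \frac{1}{3895570}\right) + \left(-1496\right) \frac{1}{3240337} \left(-973\right) \left(- \frac{1}{3282344}\right) = - \frac{74444}{389557} + \left(-1496\right) \frac{1}{3240337} \left(-973\right) \left(- \frac{1}{3282344}\right) = - \frac{74444}{389557} + \frac{1455608}{3240337} \left(- \frac{1}{3282344}\right) = - \frac{74444}{389557} - \frac{181951}{1329487588741} = - \frac{98972444936520711}{517911196607177737}$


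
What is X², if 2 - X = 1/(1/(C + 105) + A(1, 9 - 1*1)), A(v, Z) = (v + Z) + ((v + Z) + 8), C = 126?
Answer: 138839089/36084049 ≈ 3.8477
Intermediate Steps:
A(v, Z) = 8 + 2*Z + 2*v (A(v, Z) = (Z + v) + ((Z + v) + 8) = (Z + v) + (8 + Z + v) = 8 + 2*Z + 2*v)
X = 11783/6007 (X = 2 - 1/(1/(126 + 105) + (8 + 2*(9 - 1*1) + 2*1)) = 2 - 1/(1/231 + (8 + 2*(9 - 1) + 2)) = 2 - 1/(1/231 + (8 + 2*8 + 2)) = 2 - 1/(1/231 + (8 + 16 + 2)) = 2 - 1/(1/231 + 26) = 2 - 1/6007/231 = 2 - 1*231/6007 = 2 - 231/6007 = 11783/6007 ≈ 1.9615)
X² = (11783/6007)² = 138839089/36084049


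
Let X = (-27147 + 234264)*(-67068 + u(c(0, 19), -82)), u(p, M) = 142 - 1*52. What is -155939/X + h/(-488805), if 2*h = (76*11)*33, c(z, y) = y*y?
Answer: -63759346673783/2260280337080310 ≈ -0.028209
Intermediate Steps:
c(z, y) = y²
u(p, M) = 90 (u(p, M) = 142 - 52 = 90)
X = -13872282426 (X = (-27147 + 234264)*(-67068 + 90) = 207117*(-66978) = -13872282426)
h = 13794 (h = ((76*11)*33)/2 = (836*33)/2 = (½)*27588 = 13794)
-155939/X + h/(-488805) = -155939/(-13872282426) + 13794/(-488805) = -155939*(-1/13872282426) + 13794*(-1/488805) = 155939/13872282426 - 4598/162935 = -63759346673783/2260280337080310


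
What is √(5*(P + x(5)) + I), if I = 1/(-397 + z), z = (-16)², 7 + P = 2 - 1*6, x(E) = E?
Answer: I*√596571/141 ≈ 5.4779*I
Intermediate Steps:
P = -11 (P = -7 + (2 - 1*6) = -7 + (2 - 6) = -7 - 4 = -11)
z = 256
I = -1/141 (I = 1/(-397 + 256) = 1/(-141) = -1/141 ≈ -0.0070922)
√(5*(P + x(5)) + I) = √(5*(-11 + 5) - 1/141) = √(5*(-6) - 1/141) = √(-30 - 1/141) = √(-4231/141) = I*√596571/141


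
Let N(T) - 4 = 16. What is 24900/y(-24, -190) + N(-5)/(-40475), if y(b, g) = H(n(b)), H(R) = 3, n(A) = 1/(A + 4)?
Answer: 67188496/8095 ≈ 8300.0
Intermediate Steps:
n(A) = 1/(4 + A)
y(b, g) = 3
N(T) = 20 (N(T) = 4 + 16 = 20)
24900/y(-24, -190) + N(-5)/(-40475) = 24900/3 + 20/(-40475) = 24900*(⅓) + 20*(-1/40475) = 8300 - 4/8095 = 67188496/8095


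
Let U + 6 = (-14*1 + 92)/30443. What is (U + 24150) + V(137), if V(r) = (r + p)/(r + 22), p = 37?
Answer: 38957606804/1613479 ≈ 24145.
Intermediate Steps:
V(r) = (37 + r)/(22 + r) (V(r) = (r + 37)/(r + 22) = (37 + r)/(22 + r))
U = -182580/30443 (U = -6 + (-14*1 + 92)/30443 = -6 + (-14 + 92)*(1/30443) = -6 + 78*(1/30443) = -6 + 78/30443 = -182580/30443 ≈ -5.9974)
(U + 24150) + V(137) = (-182580/30443 + 24150) + (37 + 137)/(22 + 137) = 735015870/30443 + 174/159 = 735015870/30443 + (1/159)*174 = 735015870/30443 + 58/53 = 38957606804/1613479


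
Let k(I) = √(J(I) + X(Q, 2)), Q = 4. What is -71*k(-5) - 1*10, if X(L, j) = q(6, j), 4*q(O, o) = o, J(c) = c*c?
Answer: -10 - 71*√102/2 ≈ -368.53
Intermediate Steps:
J(c) = c²
q(O, o) = o/4
X(L, j) = j/4
k(I) = √(½ + I²) (k(I) = √(I² + (¼)*2) = √(I² + ½) = √(½ + I²))
-71*k(-5) - 1*10 = -71*√(2 + 4*(-5)²)/2 - 1*10 = -71*√(2 + 4*25)/2 - 10 = -71*√(2 + 100)/2 - 10 = -71*√102/2 - 10 = -10 - 71*√102/2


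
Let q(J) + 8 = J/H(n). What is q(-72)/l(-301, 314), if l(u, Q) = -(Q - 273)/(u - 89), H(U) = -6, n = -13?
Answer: 1560/41 ≈ 38.049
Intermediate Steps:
l(u, Q) = -(-273 + Q)/(-89 + u)
q(J) = -8 - J/6 (q(J) = -8 + J/(-6) = -8 + J*(-⅙) = -8 - J/6)
q(-72)/l(-301, 314) = (-8 - ⅙*(-72))/(((273 - 1*314)/(-89 - 301))) = (-8 + 12)/(((273 - 314)/(-390))) = 4/((-1/390*(-41))) = 4/(41/390) = 4*(390/41) = 1560/41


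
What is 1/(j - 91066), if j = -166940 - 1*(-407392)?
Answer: 1/149386 ≈ 6.6941e-6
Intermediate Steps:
j = 240452 (j = -166940 + 407392 = 240452)
1/(j - 91066) = 1/(240452 - 91066) = 1/149386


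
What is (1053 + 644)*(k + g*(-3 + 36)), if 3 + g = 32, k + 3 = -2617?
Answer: -2822111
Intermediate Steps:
k = -2620 (k = -3 - 2617 = -2620)
g = 29 (g = -3 + 32 = 29)
(1053 + 644)*(k + g*(-3 + 36)) = (1053 + 644)*(-2620 + 29*(-3 + 36)) = 1697*(-2620 + 29*33) = 1697*(-2620 + 957) = 1697*(-1663) = -2822111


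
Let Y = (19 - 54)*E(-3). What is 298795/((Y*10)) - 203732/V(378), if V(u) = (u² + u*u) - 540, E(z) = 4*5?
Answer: -618934459/14261400 ≈ -43.399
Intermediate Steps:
E(z) = 20
Y = -700 (Y = (19 - 54)*20 = -35*20 = -700)
V(u) = -540 + 2*u² (V(u) = (u² + u²) - 540 = 2*u² - 540 = -540 + 2*u²)
298795/((Y*10)) - 203732/V(378) = 298795/((-700*10)) - 203732/(-540 + 2*378²) = 298795/(-7000) - 203732/(-540 + 2*142884) = 298795*(-1/7000) - 203732/(-540 + 285768) = -8537/200 - 203732/285228 = -8537/200 - 203732*1/285228 = -8537/200 - 50933/71307 = -618934459/14261400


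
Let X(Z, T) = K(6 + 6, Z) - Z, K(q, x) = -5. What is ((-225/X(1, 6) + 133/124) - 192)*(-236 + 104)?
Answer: 627825/31 ≈ 20252.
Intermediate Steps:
X(Z, T) = -5 - Z
((-225/X(1, 6) + 133/124) - 192)*(-236 + 104) = ((-225/(-5 - 1*1) + 133/124) - 192)*(-236 + 104) = ((-225/(-5 - 1) + 133*(1/124)) - 192)*(-132) = ((-225/(-6) + 133/124) - 192)*(-132) = ((-225*(-⅙) + 133/124) - 192)*(-132) = ((75/2 + 133/124) - 192)*(-132) = (4783/124 - 192)*(-132) = -19025/124*(-132) = 627825/31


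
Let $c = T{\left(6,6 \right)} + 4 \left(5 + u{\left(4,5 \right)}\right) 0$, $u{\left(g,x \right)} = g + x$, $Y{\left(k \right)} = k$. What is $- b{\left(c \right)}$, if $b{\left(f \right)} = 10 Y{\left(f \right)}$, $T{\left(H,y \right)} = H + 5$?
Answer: $-110$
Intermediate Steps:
$T{\left(H,y \right)} = 5 + H$
$c = 11$ ($c = \left(5 + 6\right) + 4 \left(5 + \left(4 + 5\right)\right) 0 = 11 + 4 \left(5 + 9\right) 0 = 11 + 4 \cdot 14 \cdot 0 = 11 + 56 \cdot 0 = 11 + 0 = 11$)
$b{\left(f \right)} = 10 f$
$- b{\left(c \right)} = - 10 \cdot 11 = \left(-1\right) 110 = -110$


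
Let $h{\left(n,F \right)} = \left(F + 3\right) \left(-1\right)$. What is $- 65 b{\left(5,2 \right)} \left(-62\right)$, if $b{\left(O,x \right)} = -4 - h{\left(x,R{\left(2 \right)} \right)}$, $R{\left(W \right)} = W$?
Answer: $4030$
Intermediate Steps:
$h{\left(n,F \right)} = -3 - F$ ($h{\left(n,F \right)} = \left(3 + F\right) \left(-1\right) = -3 - F$)
$b{\left(O,x \right)} = 1$ ($b{\left(O,x \right)} = -4 - \left(-3 - 2\right) = -4 - -5 = -4 + 5 = 1$)
$- 65 b{\left(5,2 \right)} \left(-62\right) = \left(-65\right) 1 \left(-62\right) = \left(-65\right) \left(-62\right) = 4030$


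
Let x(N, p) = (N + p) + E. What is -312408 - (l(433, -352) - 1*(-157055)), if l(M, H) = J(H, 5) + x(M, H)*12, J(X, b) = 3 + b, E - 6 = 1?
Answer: -470527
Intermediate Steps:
E = 7 (E = 6 + 1 = 7)
x(N, p) = 7 + N + p (x(N, p) = (N + p) + 7 = 7 + N + p)
l(M, H) = 92 + 12*H + 12*M (l(M, H) = (3 + 5) + (7 + M + H)*12 = 8 + (7 + H + M)*12 = 8 + (84 + 12*H + 12*M) = 92 + 12*H + 12*M)
-312408 - (l(433, -352) - 1*(-157055)) = -312408 - ((92 + 12*(-352) + 12*433) - 1*(-157055)) = -312408 - ((92 - 4224 + 5196) + 157055) = -312408 - (1064 + 157055) = -312408 - 1*158119 = -312408 - 158119 = -470527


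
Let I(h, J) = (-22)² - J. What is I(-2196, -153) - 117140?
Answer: -116503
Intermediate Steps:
I(h, J) = 484 - J
I(-2196, -153) - 117140 = (484 - 1*(-153)) - 117140 = (484 + 153) - 117140 = 637 - 117140 = -116503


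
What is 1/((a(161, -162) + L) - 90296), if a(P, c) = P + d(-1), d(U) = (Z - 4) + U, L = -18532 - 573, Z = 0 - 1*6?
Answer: -1/109251 ≈ -9.1532e-6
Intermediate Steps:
Z = -6 (Z = 0 - 6 = -6)
L = -19105
d(U) = -10 + U (d(U) = (-6 - 4) + U = -10 + U)
a(P, c) = -11 + P (a(P, c) = P + (-10 - 1) = P - 11 = -11 + P)
1/((a(161, -162) + L) - 90296) = 1/(((-11 + 161) - 19105) - 90296) = 1/((150 - 19105) - 90296) = 1/(-18955 - 90296) = 1/(-109251) = -1/109251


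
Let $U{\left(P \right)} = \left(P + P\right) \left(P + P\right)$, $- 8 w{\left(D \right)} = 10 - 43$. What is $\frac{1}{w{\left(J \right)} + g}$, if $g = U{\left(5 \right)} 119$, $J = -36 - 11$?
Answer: $\frac{8}{95233} \approx 8.4004 \cdot 10^{-5}$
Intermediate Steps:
$J = -47$
$w{\left(D \right)} = \frac{33}{8}$ ($w{\left(D \right)} = - \frac{10 - 43}{8} = \left(- \frac{1}{8}\right) \left(-33\right) = \frac{33}{8}$)
$U{\left(P \right)} = 4 P^{2}$ ($U{\left(P \right)} = 2 P 2 P = 4 P^{2}$)
$g = 11900$ ($g = 4 \cdot 5^{2} \cdot 119 = 4 \cdot 25 \cdot 119 = 100 \cdot 119 = 11900$)
$\frac{1}{w{\left(J \right)} + g} = \frac{1}{\frac{33}{8} + 11900} = \frac{1}{\frac{95233}{8}} = \frac{8}{95233}$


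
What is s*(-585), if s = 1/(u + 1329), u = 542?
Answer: -585/1871 ≈ -0.31267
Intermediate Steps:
s = 1/1871 (s = 1/(542 + 1329) = 1/1871 ≈ 0.00053447)
s*(-585) = (1/1871)*(-585) = -585/1871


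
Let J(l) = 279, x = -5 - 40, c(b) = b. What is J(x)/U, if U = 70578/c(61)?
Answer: 1891/7842 ≈ 0.24114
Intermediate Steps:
x = -45
U = 70578/61 ≈ 1157.0
J(x)/U = 279/(70578/61) = 279*(61/70578) = 1891/7842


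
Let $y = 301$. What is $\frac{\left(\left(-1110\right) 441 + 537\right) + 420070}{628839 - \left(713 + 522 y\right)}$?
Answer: $- \frac{68903}{471004} \approx -0.14629$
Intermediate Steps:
$\frac{\left(\left(-1110\right) 441 + 537\right) + 420070}{628839 - \left(713 + 522 y\right)} = \frac{\left(\left(-1110\right) 441 + 537\right) + 420070}{628839 - 157835} = \frac{\left(-489510 + 537\right) + 420070}{628839 - 157835} = \frac{-488973 + 420070}{628839 - 157835} = - \frac{68903}{471004}$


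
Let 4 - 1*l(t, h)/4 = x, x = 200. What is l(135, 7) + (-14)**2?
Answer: -588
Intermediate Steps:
l(t, h) = -784 (l(t, h) = 16 - 4*200 = 16 - 800 = -784)
l(135, 7) + (-14)**2 = -784 + (-14)**2 = -784 + 196 = -588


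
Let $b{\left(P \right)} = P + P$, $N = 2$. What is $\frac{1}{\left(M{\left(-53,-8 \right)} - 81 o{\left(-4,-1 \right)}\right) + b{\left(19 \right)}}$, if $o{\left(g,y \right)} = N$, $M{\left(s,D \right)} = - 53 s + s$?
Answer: $\frac{1}{2632} \approx 0.00037994$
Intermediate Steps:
$M{\left(s,D \right)} = - 52 s$
$o{\left(g,y \right)} = 2$
$b{\left(P \right)} = 2 P$
$\frac{1}{\left(M{\left(-53,-8 \right)} - 81 o{\left(-4,-1 \right)}\right) + b{\left(19 \right)}} = \frac{1}{\left(\left(-52\right) \left(-53\right) - 162\right) + 2 \cdot 19} = \frac{1}{\left(2756 - 162\right) + 38} = \frac{1}{2594 + 38} = \frac{1}{2632}$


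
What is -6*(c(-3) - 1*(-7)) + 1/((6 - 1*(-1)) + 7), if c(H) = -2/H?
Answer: -643/14 ≈ -45.929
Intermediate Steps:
-6*(c(-3) - 1*(-7)) + 1/((6 - 1*(-1)) + 7) = -6*(-2/(-3) - 1*(-7)) + 1/((6 - 1*(-1)) + 7) = -6*(-2*(-⅓) + 7) + 1/((6 + 1) + 7) = -6*(⅔ + 7) + 1/(7 + 7) = -6*23/3 + 1/14 = -46 + 1/14 = -643/14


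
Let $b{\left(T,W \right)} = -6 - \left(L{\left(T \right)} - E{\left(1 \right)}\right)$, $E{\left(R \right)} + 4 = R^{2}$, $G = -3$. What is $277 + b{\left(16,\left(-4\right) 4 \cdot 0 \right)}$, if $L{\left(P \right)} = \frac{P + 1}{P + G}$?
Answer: $\frac{3467}{13} \approx 266.69$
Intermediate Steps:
$L{\left(P \right)} = \frac{1 + P}{-3 + P}$ ($L{\left(P \right)} = \frac{P + 1}{P - 3} = \frac{1 + P}{-3 + P}$)
$E{\left(R \right)} = -4 + R^{2}$
$b{\left(T,W \right)} = -9 - \frac{1 + T}{-3 + T}$ ($b{\left(T,W \right)} = -6 - \left(\frac{1 + T}{-3 + T} - \left(-4 + 1^{2}\right)\right) = -6 - \left(\frac{1 + T}{-3 + T} - \left(-4 + 1\right)\right) = -6 - \left(\frac{1 + T}{-3 + T} - -3\right) = -6 - \left(\frac{1 + T}{-3 + T} + 3\right) = -6 - \left(3 + \frac{1 + T}{-3 + T}\right) = -9 - \frac{1 + T}{-3 + T}$)
$277 + b{\left(16,\left(-4\right) 4 \cdot 0 \right)} = 277 + \frac{2 \left(13 - 80\right)}{-3 + 16} = 277 + \frac{2 \left(13 - 80\right)}{13} = 277 + 2 \cdot \frac{1}{13} \left(-67\right) = 277 - \frac{134}{13} = \frac{3467}{13}$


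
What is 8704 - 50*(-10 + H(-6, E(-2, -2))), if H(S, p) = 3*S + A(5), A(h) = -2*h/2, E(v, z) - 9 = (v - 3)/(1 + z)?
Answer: 10354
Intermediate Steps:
E(v, z) = 9 + (-3 + v)/(1 + z) (E(v, z) = 9 + (v - 3)/(1 + z) = 9 + (-3 + v)/(1 + z))
A(h) = -h
H(S, p) = -5 + 3*S (H(S, p) = 3*S - 1*5 = 3*S - 5 = -5 + 3*S)
8704 - 50*(-10 + H(-6, E(-2, -2))) = 8704 - 50*(-10 + (-5 + 3*(-6))) = 8704 - 50*(-10 + (-5 - 18)) = 8704 - 50*(-10 - 23) = 8704 - 50*(-33) = 8704 + 1650 = 10354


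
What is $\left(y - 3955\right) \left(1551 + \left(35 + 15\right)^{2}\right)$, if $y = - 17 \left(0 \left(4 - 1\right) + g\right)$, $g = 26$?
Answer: $-17812247$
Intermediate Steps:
$y = -442$ ($y = - 17 \left(0 \left(4 - 1\right) + 26\right) = - 17 \left(0 \cdot 3 + 26\right) = - 17 \left(0 + 26\right) = \left(-17\right) 26 = -442$)
$\left(y - 3955\right) \left(1551 + \left(35 + 15\right)^{2}\right) = \left(-442 - 3955\right) \left(1551 + \left(35 + 15\right)^{2}\right) = - 4397 \left(1551 + 50^{2}\right) = - 4397 \left(1551 + 2500\right) = \left(-4397\right) 4051 = -17812247$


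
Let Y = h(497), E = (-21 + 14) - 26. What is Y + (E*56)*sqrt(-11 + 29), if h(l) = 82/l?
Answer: 82/497 - 5544*sqrt(2) ≈ -7840.2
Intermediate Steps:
E = -33 (E = -7 - 26 = -33)
Y = 82/497 ≈ 0.16499
Y + (E*56)*sqrt(-11 + 29) = 82/497 + (-33*56)*sqrt(-11 + 29) = 82/497 - 5544*sqrt(2)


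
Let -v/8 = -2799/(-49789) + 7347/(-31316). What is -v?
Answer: -556292598/389798081 ≈ -1.4271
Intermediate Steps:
v = 556292598/389798081 (v = -8*(-2799/(-49789) + 7347/(-31316)) = -8*(-2799*(-1/49789) + 7347*(-1/31316)) = -8*(2799/49789 - 7347/31316) = -8*(-278146299/1559192324) = 556292598/389798081 ≈ 1.4271)
-v = -1*556292598/389798081 = -556292598/389798081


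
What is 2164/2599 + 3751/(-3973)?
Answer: -1151277/10325827 ≈ -0.11149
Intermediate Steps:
2164/2599 + 3751/(-3973) = 2164*(1/2599) + 3751*(-1/3973) = 2164/2599 - 3751/3973 = -1151277/10325827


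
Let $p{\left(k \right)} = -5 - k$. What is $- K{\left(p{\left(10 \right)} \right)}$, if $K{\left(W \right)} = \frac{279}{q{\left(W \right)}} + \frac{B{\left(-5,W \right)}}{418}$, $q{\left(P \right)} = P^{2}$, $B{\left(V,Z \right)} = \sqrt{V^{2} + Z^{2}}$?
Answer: $- \frac{31}{25} - \frac{5 \sqrt{10}}{418} \approx -1.2778$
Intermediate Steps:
$K{\left(W \right)} = \frac{279}{W^{2}} + \frac{\sqrt{25 + W^{2}}}{418}$ ($K{\left(W \right)} = \frac{279}{W^{2}} + \frac{\sqrt{\left(-5\right)^{2} + W^{2}}}{418} = \frac{279}{W^{2}} + \sqrt{25 + W^{2}} \cdot \frac{1}{418} = \frac{279}{W^{2}} + \frac{\sqrt{25 + W^{2}}}{418}$)
$- K{\left(p{\left(10 \right)} \right)} = - (\frac{279}{\left(-5 - 10\right)^{2}} + \frac{\sqrt{25 + \left(-5 - 10\right)^{2}}}{418}) = - (\frac{279}{225} + \frac{\sqrt{25 + \left(-15\right)^{2}}}{418}) = - (279 \cdot \frac{1}{225} + \frac{\sqrt{25 + 225}}{418}) = - (\frac{31}{25} + \frac{\sqrt{250}}{418}) = - (\frac{31}{25} + \frac{5 \sqrt{10}}{418}) = - \frac{31}{25} - \frac{5 \sqrt{10}}{418}$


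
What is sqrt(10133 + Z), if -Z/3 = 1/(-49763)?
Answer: sqrt(25092917209766)/49763 ≈ 100.66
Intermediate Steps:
Z = 3/49763 (Z = -3/(-49763) = -3*(-1/49763) = 3/49763 ≈ 6.0286e-5)
sqrt(10133 + Z) = sqrt(10133 + 3/49763) = sqrt(504248482/49763) = sqrt(25092917209766)/49763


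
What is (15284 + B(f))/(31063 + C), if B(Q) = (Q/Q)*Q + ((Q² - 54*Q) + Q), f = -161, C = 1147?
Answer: 49577/32210 ≈ 1.5392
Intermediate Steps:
B(Q) = Q² - 52*Q (B(Q) = 1*Q + (Q² - 53*Q) = Q + (Q² - 53*Q) = Q² - 52*Q)
(15284 + B(f))/(31063 + C) = (15284 - 161*(-52 - 161))/(31063 + 1147) = (15284 - 161*(-213))/32210 = (15284 + 34293)*(1/32210) = 49577*(1/32210) = 49577/32210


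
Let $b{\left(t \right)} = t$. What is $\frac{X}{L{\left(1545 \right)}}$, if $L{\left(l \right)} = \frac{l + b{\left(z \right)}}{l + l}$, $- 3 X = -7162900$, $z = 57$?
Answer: $\frac{3688893500}{801} \approx 4.6054 \cdot 10^{6}$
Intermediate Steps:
$X = \frac{7162900}{3}$ ($X = \left(- \frac{1}{3}\right) \left(-7162900\right) = \frac{7162900}{3} \approx 2.3876 \cdot 10^{6}$)
$L{\left(l \right)} = \frac{57 + l}{2 l}$ ($L{\left(l \right)} = \frac{l + 57}{l + l} = \frac{57 + l}{2 l}$)
$\frac{X}{L{\left(1545 \right)}} = \frac{7162900}{3 \frac{57 + 1545}{2 \cdot 1545}} = \frac{7162900}{3 \cdot \frac{1}{2} \cdot \frac{1}{1545} \cdot 1602} = \frac{7162900}{3 \cdot \frac{267}{515}} = \frac{7162900}{3} \cdot \frac{515}{267} = \frac{3688893500}{801}$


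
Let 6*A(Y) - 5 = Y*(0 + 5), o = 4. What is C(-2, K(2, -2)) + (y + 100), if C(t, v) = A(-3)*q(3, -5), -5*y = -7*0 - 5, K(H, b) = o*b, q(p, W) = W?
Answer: 328/3 ≈ 109.33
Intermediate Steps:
K(H, b) = 4*b
y = 1 (y = -(-7*0 - 5)/5 = -(0 - 5)/5 = -⅕*(-5) = 1)
A(Y) = ⅚ + 5*Y/6 (A(Y) = ⅚ + (Y*(0 + 5))/6 = ⅚ + (Y*5)/6 = ⅚ + (5*Y)/6 = ⅚ + 5*Y/6)
C(t, v) = 25/3 (C(t, v) = (⅚ + (⅚)*(-3))*(-5) = (⅚ - 5/2)*(-5) = -5/3*(-5) = 25/3)
C(-2, K(2, -2)) + (y + 100) = 25/3 + (1 + 100) = 25/3 + 101 = 328/3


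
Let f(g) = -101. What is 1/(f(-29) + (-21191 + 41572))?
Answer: 1/20280 ≈ 4.9310e-5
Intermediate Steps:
1/(f(-29) + (-21191 + 41572)) = 1/(-101 + (-21191 + 41572)) = 1/(-101 + 20381) = 1/20280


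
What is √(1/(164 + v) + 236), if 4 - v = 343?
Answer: √289093/35 ≈ 15.362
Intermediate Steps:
v = -339 (v = 4 - 1*343 = 4 - 343 = -339)
√(1/(164 + v) + 236) = √(1/(164 - 339) + 236) = √(1/(-175) + 236) = √(-1/175 + 236) = √(41299/175) = √289093/35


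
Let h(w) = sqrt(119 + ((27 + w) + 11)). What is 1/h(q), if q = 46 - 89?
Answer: sqrt(114)/114 ≈ 0.093659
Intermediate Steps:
q = -43
h(w) = sqrt(157 + w) (h(w) = sqrt(119 + (38 + w)) = sqrt(157 + w))
1/h(q) = 1/(sqrt(157 - 43)) = 1/(sqrt(114)) = sqrt(114)/114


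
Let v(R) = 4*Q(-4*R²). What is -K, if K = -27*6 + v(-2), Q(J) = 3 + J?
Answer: 214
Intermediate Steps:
v(R) = 12 - 16*R² (v(R) = 4*(3 - 4*R²) = 12 - 16*R²)
K = -214 (K = -27*6 + (12 - 16*(-2)²) = -162 + (12 - 16*4) = -162 + (12 - 64) = -162 - 52 = -214)
-K = -1*(-214) = 214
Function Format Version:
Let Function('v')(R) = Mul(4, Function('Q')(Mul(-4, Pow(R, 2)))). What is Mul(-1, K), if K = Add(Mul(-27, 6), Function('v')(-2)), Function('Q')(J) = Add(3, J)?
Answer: 214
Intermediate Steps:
Function('v')(R) = Add(12, Mul(-16, Pow(R, 2))) (Function('v')(R) = Mul(4, Add(3, Mul(-4, Pow(R, 2)))) = Add(12, Mul(-16, Pow(R, 2))))
K = -214 (K = Add(Mul(-27, 6), Add(12, Mul(-16, Pow(-2, 2)))) = Add(-162, Add(12, Mul(-16, 4))) = Add(-162, Add(12, -64)) = Add(-162, -52) = -214)
Mul(-1, K) = Mul(-1, -214) = 214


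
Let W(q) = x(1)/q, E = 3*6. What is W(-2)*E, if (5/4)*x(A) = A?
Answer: -36/5 ≈ -7.2000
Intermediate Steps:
x(A) = 4*A/5
E = 18
W(q) = 4/(5*q) (W(q) = ((4/5)*1)/q = 4/(5*q))
W(-2)*E = ((4/5)/(-2))*18 = ((4/5)*(-1/2))*18 = -2/5*18 = -36/5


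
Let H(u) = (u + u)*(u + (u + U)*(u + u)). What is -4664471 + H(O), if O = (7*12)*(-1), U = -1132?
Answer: -38970743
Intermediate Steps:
O = -84 (O = 84*(-1) = -84)
H(u) = 2*u*(u + 2*u*(-1132 + u)) (H(u) = (u + u)*(u + (u - 1132)*(u + u)) = (2*u)*(u + (-1132 + u)*(2*u)) = (2*u)*(u + 2*u*(-1132 + u)) = 2*u*(u + 2*u*(-1132 + u)))
-4664471 + H(O) = -4664471 + (-84)²*(-4526 + 4*(-84)) = -4664471 + 7056*(-4526 - 336) = -4664471 + 7056*(-4862) = -4664471 - 34306272 = -38970743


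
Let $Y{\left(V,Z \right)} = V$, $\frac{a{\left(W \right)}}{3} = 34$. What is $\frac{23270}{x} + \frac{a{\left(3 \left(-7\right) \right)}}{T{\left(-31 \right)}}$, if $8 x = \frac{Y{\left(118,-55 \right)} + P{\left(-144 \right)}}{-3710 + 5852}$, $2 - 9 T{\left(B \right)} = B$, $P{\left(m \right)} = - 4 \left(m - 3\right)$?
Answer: $\frac{2193258978}{3883} \approx 5.6484 \cdot 10^{5}$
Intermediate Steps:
$a{\left(W \right)} = 102$ ($a{\left(W \right)} = 3 \cdot 34 = 102$)
$P{\left(m \right)} = 12 - 4 m$ ($P{\left(m \right)} = - 4 \left(-3 + m\right) = 12 - 4 m$)
$T{\left(B \right)} = \frac{2}{9} - \frac{B}{9}$
$x = \frac{353}{8568}$ ($x = \frac{\left(118 + \left(12 - -576\right)\right) \frac{1}{-3710 + 5852}}{8} = \frac{\left(118 + \left(12 + 576\right)\right) \frac{1}{2142}}{8} = \frac{\left(118 + 588\right) \frac{1}{2142}}{8} = \frac{706 \cdot \frac{1}{2142}}{8} = \frac{1}{8} \cdot \frac{353}{1071} = \frac{353}{8568} \approx 0.0412$)
$\frac{23270}{x} + \frac{a{\left(3 \left(-7\right) \right)}}{T{\left(-31 \right)}} = \frac{23270}{\frac{353}{8568}} + \frac{102}{\frac{2}{9} - - \frac{31}{9}} = 23270 \cdot \frac{8568}{353} + \frac{102}{\frac{2}{9} + \frac{31}{9}} = \frac{199377360}{353} + \frac{102}{\frac{11}{3}} = \frac{199377360}{353} + 102 \cdot \frac{3}{11} = \frac{199377360}{353} + \frac{306}{11} = \frac{2193258978}{3883}$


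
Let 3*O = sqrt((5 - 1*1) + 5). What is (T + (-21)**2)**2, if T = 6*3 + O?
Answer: 211600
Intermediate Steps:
O = 1 (O = sqrt((5 - 1*1) + 5)/3 = sqrt((5 - 1) + 5)/3 = sqrt(4 + 5)/3 = sqrt(9)/3 = (1/3)*3 = 1)
T = 19 (T = 6*3 + 1 = 18 + 1 = 19)
(T + (-21)**2)**2 = (19 + (-21)**2)**2 = (19 + 441)**2 = 460**2 = 211600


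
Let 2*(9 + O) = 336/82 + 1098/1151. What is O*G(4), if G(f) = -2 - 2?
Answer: 1222104/47191 ≈ 25.897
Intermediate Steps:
G(f) = -4
O = -305526/47191 (O = -9 + (336/82 + 1098/1151)/2 = -9 + (336*(1/82) + 1098*(1/1151))/2 = -9 + (168/41 + 1098/1151)/2 = -9 + (½)*(238386/47191) = -9 + 119193/47191 = -305526/47191 ≈ -6.4742)
O*G(4) = -305526/47191*(-4) = 1222104/47191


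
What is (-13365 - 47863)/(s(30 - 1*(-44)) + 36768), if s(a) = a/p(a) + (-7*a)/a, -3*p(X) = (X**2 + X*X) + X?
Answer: -4561486/2738693 ≈ -1.6656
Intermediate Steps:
p(X) = -2*X**2/3 - X/3 (p(X) = -((X**2 + X*X) + X)/3 = -((X**2 + X**2) + X)/3 = -(2*X**2 + X)/3 = -(X + 2*X**2)/3 = -2*X**2/3 - X/3)
s(a) = -7 - 3/(1 + 2*a) (s(a) = a/((-a*(1 + 2*a)/3)) + (-7*a)/a = a*(-3/(a*(1 + 2*a))) - 7 = -3/(1 + 2*a) - 7 = -7 - 3/(1 + 2*a))
(-13365 - 47863)/(s(30 - 1*(-44)) + 36768) = (-13365 - 47863)/(2*(-5 - 7*(30 - 1*(-44)))/(1 + 2*(30 - 1*(-44))) + 36768) = -61228/(2*(-5 - 7*(30 + 44))/(1 + 2*(30 + 44)) + 36768) = -61228/(2*(-5 - 7*74)/(1 + 2*74) + 36768) = -61228/(2*(-5 - 518)/(1 + 148) + 36768) = -61228/(2*(-523)/149 + 36768) = -61228/(2*(1/149)*(-523) + 36768) = -61228/(-1046/149 + 36768) = -61228/5477386/149 = -61228*149/5477386 = -4561486/2738693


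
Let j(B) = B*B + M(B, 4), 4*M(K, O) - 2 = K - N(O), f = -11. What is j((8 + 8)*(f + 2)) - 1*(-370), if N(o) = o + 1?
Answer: 84277/4 ≈ 21069.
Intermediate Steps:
N(o) = 1 + o
M(K, O) = ¼ - O/4 + K/4 (M(K, O) = ½ + (K - (1 + O))/4 = ½ + (K + (-1 - O))/4 = ½ + (-1 + K - O)/4 = ½ + (-¼ - O/4 + K/4) = ¼ - O/4 + K/4)
j(B) = -¾ + B² + B/4 (j(B) = B*B + (¼ - ¼*4 + B/4) = B² + (¼ - 1 + B/4) = B² + (-¾ + B/4) = -¾ + B² + B/4)
j((8 + 8)*(f + 2)) - 1*(-370) = (-¾ + ((8 + 8)*(-11 + 2))² + ((8 + 8)*(-11 + 2))/4) - 1*(-370) = (-¾ + (16*(-9))² + (16*(-9))/4) + 370 = (-¾ + (-144)² + (¼)*(-144)) + 370 = (-¾ + 20736 - 36) + 370 = 82797/4 + 370 = 84277/4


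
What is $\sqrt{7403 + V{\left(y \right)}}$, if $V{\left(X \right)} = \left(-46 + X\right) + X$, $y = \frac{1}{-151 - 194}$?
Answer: $\frac{\sqrt{875666235}}{345} \approx 85.773$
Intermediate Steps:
$y = - \frac{1}{345}$ ($y = \frac{1}{-345} = - \frac{1}{345} \approx -0.0028986$)
$V{\left(X \right)} = -46 + 2 X$
$\sqrt{7403 + V{\left(y \right)}} = \sqrt{7403 + \left(-46 + 2 \left(- \frac{1}{345}\right)\right)} = \sqrt{7403 - \frac{15872}{345}} = \sqrt{\frac{2538163}{345}} = \frac{\sqrt{875666235}}{345}$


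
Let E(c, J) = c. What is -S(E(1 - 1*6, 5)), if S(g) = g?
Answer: 5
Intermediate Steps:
-S(E(1 - 1*6, 5)) = -(1 - 1*6) = -(1 - 6) = -1*(-5) = 5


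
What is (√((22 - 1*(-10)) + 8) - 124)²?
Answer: 15416 - 496*√10 ≈ 13848.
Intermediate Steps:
(√((22 - 1*(-10)) + 8) - 124)² = (√((22 + 10) + 8) - 124)² = (√(32 + 8) - 124)² = (√40 - 124)² = (2*√10 - 124)² = (-124 + 2*√10)²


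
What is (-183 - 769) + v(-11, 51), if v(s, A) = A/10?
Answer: -9469/10 ≈ -946.90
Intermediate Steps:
v(s, A) = A/10 (v(s, A) = A*(1/10) = A/10)
(-183 - 769) + v(-11, 51) = (-183 - 769) + (1/10)*51 = -952 + 51/10 = -9469/10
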